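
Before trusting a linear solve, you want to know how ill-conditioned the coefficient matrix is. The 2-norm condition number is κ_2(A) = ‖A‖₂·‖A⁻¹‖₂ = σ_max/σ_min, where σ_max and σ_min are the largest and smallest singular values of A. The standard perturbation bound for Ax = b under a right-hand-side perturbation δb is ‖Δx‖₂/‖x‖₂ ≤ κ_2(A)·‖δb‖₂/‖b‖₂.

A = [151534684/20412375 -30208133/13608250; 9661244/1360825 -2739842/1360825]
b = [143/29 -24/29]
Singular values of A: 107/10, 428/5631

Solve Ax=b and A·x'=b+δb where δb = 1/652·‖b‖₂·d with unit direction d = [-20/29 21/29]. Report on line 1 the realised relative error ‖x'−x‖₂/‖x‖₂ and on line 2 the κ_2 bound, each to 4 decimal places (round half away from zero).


from the listed singular values, σ₁ = 107/10, σ_n = 428/5631
condition number: (107/10) ÷ (428/5631) = 140.7750
worst-case relative error ≤ 140.7750 × 1/652 = 0.2159
solve Ax = b  →  x = [-14.4662 -50.5996]
‖b‖₂ = 5.0000 and ‖x‖₂ = 52.6269
Δx = A⁻¹·δb where δb = 1/652·5.0000·d; ‖Δx‖ = 0.1009
dividing the unrounded norms, ‖Δx‖/‖x‖ = 0.0019
tightness: 0.0019 against a bound of 0.2159 (unrounded ratio ≈ 0.0089)

0.0019
0.2159


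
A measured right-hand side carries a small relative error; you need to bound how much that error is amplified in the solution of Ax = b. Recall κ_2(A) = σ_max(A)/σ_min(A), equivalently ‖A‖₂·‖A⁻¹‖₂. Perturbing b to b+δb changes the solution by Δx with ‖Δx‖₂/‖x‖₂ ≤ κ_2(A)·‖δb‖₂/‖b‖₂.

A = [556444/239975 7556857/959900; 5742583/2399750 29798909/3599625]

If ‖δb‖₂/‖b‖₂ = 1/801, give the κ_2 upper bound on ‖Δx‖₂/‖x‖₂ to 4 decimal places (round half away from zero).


0.4959

form AᵀA = [76028837129/6847562500 390973838717/10271343750; 390973838717/10271343750 32171782851481/246512250000] with trace 55854113581/394419600 and determinant 200533921/1577678400
eigenvalues of AᵀA: λ = (tr ± √(tr²−4·det))/2 = 14161/100, 14161/15776784
so κ_2 = √((14161/100) / (14161/15776784)) = 397.2000
worst-case relative error ≤ 397.2000 × 1/801 = 0.4959


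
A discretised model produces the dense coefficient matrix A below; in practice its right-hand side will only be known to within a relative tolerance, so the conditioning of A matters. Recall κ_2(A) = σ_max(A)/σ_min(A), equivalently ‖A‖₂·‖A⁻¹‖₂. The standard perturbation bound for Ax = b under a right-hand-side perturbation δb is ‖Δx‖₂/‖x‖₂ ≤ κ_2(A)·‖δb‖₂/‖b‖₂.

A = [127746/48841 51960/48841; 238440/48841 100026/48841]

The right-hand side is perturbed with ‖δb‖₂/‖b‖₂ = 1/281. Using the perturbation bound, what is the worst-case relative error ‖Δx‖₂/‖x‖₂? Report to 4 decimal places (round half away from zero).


0.7865

form AᵀA = [253192644/8254129 105494400/8254129; 105494400/8254129 43962084/8254129] with trace 1758312/48841 and determinant 1296/48841
solving λ² − 1758312/48841·λ + 1296/48841 = 0 gives λ = 36, 36/48841
so κ_2 = √(36 / (36/48841)) = 221.0000
worst-case relative error ≤ 221.0000 × 1/281 = 0.7865


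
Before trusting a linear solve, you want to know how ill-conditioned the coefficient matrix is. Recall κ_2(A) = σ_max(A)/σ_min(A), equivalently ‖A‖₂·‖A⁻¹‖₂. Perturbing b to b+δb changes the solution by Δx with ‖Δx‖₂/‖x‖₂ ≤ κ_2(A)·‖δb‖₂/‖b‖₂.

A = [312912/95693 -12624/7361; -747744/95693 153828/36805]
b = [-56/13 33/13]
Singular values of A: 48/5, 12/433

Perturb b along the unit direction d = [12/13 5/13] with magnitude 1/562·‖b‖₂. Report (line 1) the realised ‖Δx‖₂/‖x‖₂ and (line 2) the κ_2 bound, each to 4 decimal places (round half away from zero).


0.0030
0.6164

largest singular value 48/5, smallest 12/433
condition number: (48/5) ÷ (12/433) = 346.4000
κ_2(A)·‖δb‖/‖b‖ = 0.6164
solve Ax = b  →  x = [-51.3088 -95.3186]
2-norm of b is 5.0000; of x, 108.2508
with δb = [0.0082 0.0034], A·Δx = δb → ‖Δx‖ = 0.3210
relative error = 0.0030
so the bound overstates the realised error by a factor of ≈ 207.8415 (computed from the unrounded values)


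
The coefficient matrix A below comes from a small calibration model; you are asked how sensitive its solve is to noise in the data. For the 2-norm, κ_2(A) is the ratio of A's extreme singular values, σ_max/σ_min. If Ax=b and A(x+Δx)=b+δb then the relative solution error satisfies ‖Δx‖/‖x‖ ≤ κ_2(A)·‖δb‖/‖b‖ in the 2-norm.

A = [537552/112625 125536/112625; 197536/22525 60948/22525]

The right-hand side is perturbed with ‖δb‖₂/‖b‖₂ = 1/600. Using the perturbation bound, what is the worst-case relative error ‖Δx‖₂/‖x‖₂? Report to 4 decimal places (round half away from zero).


0.0574

M = AᵀA = [4375342336/43890625 1274974848/43890625; 1274974848/43890625 375867664/43890625]. tr(M)=7601936/70225, det(M)=692224/70225
solving λ² − 7601936/70225·λ + 692224/70225 = 0 gives λ = 2704/25, 256/2809
so κ_2 = √((2704/25) / (256/2809)) = 34.4500
perturbation bound = 34.4500·1/600 = 0.0574


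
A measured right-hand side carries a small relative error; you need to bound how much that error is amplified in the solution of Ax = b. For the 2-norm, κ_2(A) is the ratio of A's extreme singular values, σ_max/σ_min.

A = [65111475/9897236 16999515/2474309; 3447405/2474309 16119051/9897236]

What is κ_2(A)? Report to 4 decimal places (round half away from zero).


83.2400

form AᵀA = [2635132538025/58272028816 172878107220/3642001801; 172878107220/3642001801 2905151676921/58272028816] with trace 3293866953/34644488 and determinant 1445900625/1108623616
char-poly roots: 1521/16 and 950625/69288976
σ_max=√(1521/16)=(39/4), σ_min=√(950625/69288976)=(975/8324) → κ = 83.2400


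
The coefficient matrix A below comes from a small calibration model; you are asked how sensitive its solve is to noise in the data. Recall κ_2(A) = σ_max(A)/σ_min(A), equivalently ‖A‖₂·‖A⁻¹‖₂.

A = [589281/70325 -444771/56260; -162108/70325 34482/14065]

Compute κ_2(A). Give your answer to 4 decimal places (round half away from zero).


62.0800

AᵀA = [597649761/7912969 -2275634655/31651876; -2275634655/31651876 8673815025/126607504]; tr = 21683961/150544, det = 50625/9409
eigenvalues of AᵀA: λ = (tr ± √(tr²−4·det))/2 = 144, 5625/150544
so κ_2 = √(144 / (5625/150544)) = 62.0800


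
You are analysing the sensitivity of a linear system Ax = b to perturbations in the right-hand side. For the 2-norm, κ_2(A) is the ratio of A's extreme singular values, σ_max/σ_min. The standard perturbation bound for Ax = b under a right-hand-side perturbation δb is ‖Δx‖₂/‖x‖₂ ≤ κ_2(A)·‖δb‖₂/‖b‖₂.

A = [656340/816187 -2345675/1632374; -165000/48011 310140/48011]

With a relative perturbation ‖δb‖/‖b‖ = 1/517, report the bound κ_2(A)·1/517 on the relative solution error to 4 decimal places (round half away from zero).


AᵀA = [4936827600/396288649 -9255684750/396288649; -9255684750/396288649 69419485225/1585154596]; tr = 308535625/5484964, det = 90000/1371241
solving λ² − 308535625/5484964·λ + 90000/1371241 = 0 gives λ = 225/4, 1600/1371241
κ_2(A) = √(λ_max/λ_min) = √((225/4) / (1600/1371241)) = 219.5625
bound on ‖Δx‖/‖x‖: κ·ε = 219.5625·1/517 = 0.4247

0.4247


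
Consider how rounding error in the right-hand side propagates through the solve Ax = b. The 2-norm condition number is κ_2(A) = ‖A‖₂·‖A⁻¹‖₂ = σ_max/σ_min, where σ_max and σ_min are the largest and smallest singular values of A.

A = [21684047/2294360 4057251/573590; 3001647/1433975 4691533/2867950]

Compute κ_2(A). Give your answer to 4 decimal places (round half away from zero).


AᵀA = [7335859594921/78288040000 1375430780493/19572010000; 1375430780493/19572010000 128953784597/2446501250]; tr = 458495228081/3131521600, det = 214358881/501043456
eigenvalues of AᵀA: λ = (tr ± √(tr²−4·det))/2 = 14641/100, 366025/125260864
κ_2(A) = √(λ_max/λ_min) = √((14641/100) / (366025/125260864)) = 223.8400

223.8400


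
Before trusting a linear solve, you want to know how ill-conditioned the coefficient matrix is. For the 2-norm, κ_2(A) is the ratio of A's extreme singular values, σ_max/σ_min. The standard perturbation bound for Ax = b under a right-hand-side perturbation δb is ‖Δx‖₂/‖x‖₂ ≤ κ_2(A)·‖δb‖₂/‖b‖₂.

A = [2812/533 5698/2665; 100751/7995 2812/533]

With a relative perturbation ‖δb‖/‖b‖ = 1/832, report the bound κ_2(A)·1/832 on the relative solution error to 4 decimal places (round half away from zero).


M = AᵀA = [917685877/4916925 5098156/65559; 5098156/65559 17703908/546325]. tr(M)=82847773/378225, det(M)=7496644/9455625
char-poly roots: 5476/25 and 1369/378225
κ = σ_max/σ_min = (74/5)/(37/615) = 246.0000
worst-case relative error ≤ 246.0000 × 1/832 = 0.2957

0.2957


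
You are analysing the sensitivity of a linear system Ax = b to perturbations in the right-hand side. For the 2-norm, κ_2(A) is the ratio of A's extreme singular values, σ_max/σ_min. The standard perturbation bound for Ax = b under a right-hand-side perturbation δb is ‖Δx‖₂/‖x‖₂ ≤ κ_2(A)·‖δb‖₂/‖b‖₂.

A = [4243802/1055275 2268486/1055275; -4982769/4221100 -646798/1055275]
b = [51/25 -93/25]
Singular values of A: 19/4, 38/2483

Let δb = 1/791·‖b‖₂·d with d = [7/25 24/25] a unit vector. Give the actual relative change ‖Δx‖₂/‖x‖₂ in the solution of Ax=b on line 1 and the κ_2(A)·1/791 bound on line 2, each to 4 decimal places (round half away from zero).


from the listed singular values, σ₁ = 19/4, σ_n = 38/2483
κ = σ_max/σ_min = (19/4)/(38/2483) = 310.3750
perturbation bound = 310.3750·1/791 = 0.3924
solve Ax = b  →  x = [92.8050 -172.6672]
2-norm of b is 4.2426; of x, 196.0273
re-solving with b+δb shifts x by Δx of norm 0.3505
realised ‖Δx‖/‖x‖ = 0.0018
tightness: 0.0018 against a bound of 0.3924 (unrounded ratio ≈ 0.0046)

0.0018
0.3924


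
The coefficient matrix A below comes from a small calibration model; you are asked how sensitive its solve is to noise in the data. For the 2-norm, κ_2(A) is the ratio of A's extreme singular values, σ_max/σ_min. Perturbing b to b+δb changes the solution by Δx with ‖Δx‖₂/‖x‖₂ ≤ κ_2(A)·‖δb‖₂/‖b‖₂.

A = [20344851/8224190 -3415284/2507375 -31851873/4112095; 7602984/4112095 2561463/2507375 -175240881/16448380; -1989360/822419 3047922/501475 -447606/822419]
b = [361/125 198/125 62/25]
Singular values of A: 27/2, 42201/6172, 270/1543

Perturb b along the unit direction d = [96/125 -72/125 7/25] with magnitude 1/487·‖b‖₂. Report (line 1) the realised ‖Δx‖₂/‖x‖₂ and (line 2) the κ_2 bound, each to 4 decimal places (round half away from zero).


σ_max = 27/2, σ_min = 270/1543
condition number: (27/2) ÷ (270/1543) = 77.1500
bound on ‖Δx‖/‖x‖: κ·ε = 77.1500·1/487 = 0.1584
solve Ax = b  →  x = [10.2321 4.6660 2.0744]
2-norm of b is 4.1231; of x, 11.4355
re-solving with b+δb shifts x by Δx of norm 0.0484
realised ‖Δx‖/‖x‖ = 0.0042
so the bound overstates the realised error by a factor of ≈ 37.4426 (computed from the unrounded values)

0.0042
0.1584


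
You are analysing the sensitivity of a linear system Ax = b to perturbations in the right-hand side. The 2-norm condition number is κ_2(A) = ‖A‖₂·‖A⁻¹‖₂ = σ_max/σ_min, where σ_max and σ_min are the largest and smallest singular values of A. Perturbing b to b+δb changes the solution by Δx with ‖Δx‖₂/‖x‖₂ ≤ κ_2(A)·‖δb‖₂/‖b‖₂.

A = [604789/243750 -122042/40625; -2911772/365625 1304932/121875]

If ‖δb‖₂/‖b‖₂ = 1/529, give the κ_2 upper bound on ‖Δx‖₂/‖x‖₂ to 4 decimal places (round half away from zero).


0.1382

M = AᵀA = [59528947729/855562500 -6610892681/71296875; -6610892681/71296875 2939033236/23765625]. tr(M)=6613365769/34222500, det(M)=1493204164/213890625
char-poly roots: 19321/100 and 309136/8555625
κ_2(A) = √(λ_max/λ_min) = √((19321/100) / (309136/8555625)) = 73.1250
worst-case relative error ≤ 73.1250 × 1/529 = 0.1382


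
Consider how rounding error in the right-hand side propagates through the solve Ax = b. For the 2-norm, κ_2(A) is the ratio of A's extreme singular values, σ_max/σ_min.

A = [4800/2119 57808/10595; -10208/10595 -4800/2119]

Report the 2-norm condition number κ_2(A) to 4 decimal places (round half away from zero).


form AᵀA = [52323328/8634925 5022720/345397; 5022720/345397 301366528/8634925] with trace 27206912/664225 and determinant 262144/16605625
λ_max, λ_min = (27206912/664225 ± √1184301121536/705911761)/2 = 1024/25, 256/664225
κ_2(A) = √(λ_max/λ_min) = √((1024/25) / (256/664225)) = 326.0000

326.0000


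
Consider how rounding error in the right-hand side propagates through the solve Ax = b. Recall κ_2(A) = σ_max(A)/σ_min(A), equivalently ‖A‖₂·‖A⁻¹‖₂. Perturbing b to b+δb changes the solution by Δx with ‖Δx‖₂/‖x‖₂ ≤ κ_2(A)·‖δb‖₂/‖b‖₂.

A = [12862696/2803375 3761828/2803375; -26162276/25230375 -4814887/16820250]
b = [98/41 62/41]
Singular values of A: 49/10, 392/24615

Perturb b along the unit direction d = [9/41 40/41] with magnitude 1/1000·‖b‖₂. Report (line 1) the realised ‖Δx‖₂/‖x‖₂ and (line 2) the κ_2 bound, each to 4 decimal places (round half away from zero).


from the listed singular values, σ₁ = 49/10, σ_n = 392/24615
κ = σ_max/σ_min = (49/10)/(392/24615) = 307.6875
κ_2(A)·‖δb‖/‖b‖ = 0.3077
solve Ax = b  →  x = [-34.7724 120.6776]
‖b‖₂ = 2.8284 and ‖x‖₂ = 125.5874
with δb = [0.0006 0.0028], A·Δx = δb → ‖Δx‖ = 0.1776
dividing the unrounded norms, ‖Δx‖/‖x‖ = 0.0014
realised/bound (from unrounded values) ≈ 0.0046

0.0014
0.3077


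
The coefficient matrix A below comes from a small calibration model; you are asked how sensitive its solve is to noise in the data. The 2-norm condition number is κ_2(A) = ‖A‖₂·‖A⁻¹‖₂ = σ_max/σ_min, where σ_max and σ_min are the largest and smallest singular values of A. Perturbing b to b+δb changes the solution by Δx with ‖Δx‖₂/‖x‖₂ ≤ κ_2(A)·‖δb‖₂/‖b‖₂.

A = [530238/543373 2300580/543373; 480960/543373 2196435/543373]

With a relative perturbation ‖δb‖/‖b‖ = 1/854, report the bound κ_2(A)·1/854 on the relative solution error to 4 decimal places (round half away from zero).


AᵀA = [609363684/351075169 2706602040/351075169; 2706602040/351075169 12029720625/351075169]; tr = 7518789/208849, det = 8100/208849
λ_max, λ_min = (7518789/208849 ± √56525421318921/43617904801)/2 = 36, 225/208849
κ_2(A) = √(λ_max/λ_min) = √(36 / (225/208849)) = 182.8000
perturbation bound = 182.8000·1/854 = 0.2141

0.2141


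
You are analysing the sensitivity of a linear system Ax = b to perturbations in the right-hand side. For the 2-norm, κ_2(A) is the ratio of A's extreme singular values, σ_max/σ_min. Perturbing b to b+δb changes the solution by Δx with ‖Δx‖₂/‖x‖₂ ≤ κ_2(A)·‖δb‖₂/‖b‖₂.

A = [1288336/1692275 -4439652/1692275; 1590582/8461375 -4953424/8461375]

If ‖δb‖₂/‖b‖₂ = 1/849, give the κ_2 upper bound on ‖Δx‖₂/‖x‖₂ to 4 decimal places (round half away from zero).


M = AᵀA = [26189882404/42590640625 -89751882528/42590640625; -89751882528/42590640625 307732990096/42590640625]. tr(M)=534276596/68145025, det(M)=153664/68145025
λ_max, λ_min = (534276596/68145025 ± √285409595284860816/4643744432250625)/2 = 196/25, 784/2725801
so κ_2 = √((196/25) / (784/2725801)) = 165.1000
worst-case relative error ≤ 165.1000 × 1/849 = 0.1945

0.1945


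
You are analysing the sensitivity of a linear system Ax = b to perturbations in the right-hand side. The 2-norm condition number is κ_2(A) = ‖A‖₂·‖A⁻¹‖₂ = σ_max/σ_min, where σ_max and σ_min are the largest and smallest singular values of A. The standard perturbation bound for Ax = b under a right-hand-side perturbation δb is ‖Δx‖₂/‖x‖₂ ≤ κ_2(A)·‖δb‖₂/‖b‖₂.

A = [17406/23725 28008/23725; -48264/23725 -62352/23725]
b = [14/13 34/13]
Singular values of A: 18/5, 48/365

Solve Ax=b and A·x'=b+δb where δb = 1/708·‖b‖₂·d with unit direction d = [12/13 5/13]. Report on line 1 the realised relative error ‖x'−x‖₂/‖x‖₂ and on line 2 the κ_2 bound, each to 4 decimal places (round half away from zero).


0.0020
0.0387

largest singular value 18/5, smallest 48/365
condition number: (18/5) ÷ (48/365) = 27.3750
perturbation bound = 27.3750·1/708 = 0.0387
solve Ax = b  →  x = [-12.5000 8.6806]
2-norm of b is 2.8284; of x, 15.2185
with δb = [0.0037 0.0015], A·Δx = δb → ‖Δx‖ = 0.0304
relative error = 0.0020
so the bound overstates the realised error by a factor of ≈ 19.3700 (computed from the unrounded values)


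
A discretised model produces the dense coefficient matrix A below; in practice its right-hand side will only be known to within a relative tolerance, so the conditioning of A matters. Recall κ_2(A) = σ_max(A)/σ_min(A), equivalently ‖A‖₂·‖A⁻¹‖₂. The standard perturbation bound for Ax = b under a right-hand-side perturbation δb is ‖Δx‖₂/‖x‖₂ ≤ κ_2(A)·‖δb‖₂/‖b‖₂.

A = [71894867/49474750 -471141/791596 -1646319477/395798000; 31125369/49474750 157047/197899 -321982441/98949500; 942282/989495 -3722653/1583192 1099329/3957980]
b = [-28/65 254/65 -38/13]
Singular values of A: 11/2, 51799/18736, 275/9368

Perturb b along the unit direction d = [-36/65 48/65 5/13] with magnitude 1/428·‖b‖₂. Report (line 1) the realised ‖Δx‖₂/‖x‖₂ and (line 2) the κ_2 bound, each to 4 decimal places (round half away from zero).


σ_max = 11/2, σ_min = 275/9368
condition number: (11/2) ÷ (275/9368) = 187.3600
perturbation bound = 187.3600·1/428 = 0.4378
solve Ax = b  →  x = [59.9421 27.5397 17.1043]
2-norm of b is 4.8990; of x, 68.1472
Δx = A⁻¹·δb where δb = 1/428·4.8990·d; ‖Δx‖ = 0.3899
dividing the unrounded norms, ‖Δx‖/‖x‖ = 0.0057
tightness: 0.0057 against a bound of 0.4378 (unrounded ratio ≈ 0.0131)

0.0057
0.4378


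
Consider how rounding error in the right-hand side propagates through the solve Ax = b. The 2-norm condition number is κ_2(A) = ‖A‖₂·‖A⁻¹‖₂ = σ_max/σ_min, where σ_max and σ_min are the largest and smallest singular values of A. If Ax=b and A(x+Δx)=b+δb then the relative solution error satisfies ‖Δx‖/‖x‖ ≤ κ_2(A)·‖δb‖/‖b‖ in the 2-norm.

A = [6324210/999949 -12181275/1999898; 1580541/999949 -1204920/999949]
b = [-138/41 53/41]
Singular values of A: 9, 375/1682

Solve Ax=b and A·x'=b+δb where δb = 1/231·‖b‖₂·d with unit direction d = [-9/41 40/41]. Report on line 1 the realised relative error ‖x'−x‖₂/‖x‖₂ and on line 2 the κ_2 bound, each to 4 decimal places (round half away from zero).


σ_max = 9, σ_min = 375/1682
κ = σ_max/σ_min = 9/(375/1682) = 40.3680
bound on ‖Δx‖/‖x‖: κ·ε = 40.3680·1/231 = 0.1748
solve Ax = b  →  x = [5.9453 6.7259]
‖b‖ = 3.6056, ‖x‖ = 8.9769
with δb = [-0.0034 0.0152], A·Δx = δb → ‖Δx‖ = 0.0700
relative error = 0.0078
so the bound overstates the realised error by a factor of ≈ 22.4076 (computed from the unrounded values)

0.0078
0.1748


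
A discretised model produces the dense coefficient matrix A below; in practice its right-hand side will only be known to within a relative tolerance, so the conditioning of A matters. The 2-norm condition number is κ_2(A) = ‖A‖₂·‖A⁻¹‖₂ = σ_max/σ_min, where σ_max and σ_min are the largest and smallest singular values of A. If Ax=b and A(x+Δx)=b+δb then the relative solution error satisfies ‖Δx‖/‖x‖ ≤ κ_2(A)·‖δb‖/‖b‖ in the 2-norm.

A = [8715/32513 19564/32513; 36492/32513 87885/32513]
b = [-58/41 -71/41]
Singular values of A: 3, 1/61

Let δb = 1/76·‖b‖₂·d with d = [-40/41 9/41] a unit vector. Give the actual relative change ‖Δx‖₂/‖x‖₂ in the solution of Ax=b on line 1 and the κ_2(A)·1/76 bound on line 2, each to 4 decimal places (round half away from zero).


largest singular value 3, smallest 1/61
κ_2(A) = 3 / (1/61) = 183.0000
worst-case relative error ≤ 183.0000 × 1/76 = 2.4079
solve Ax = b  →  x = [-56.5641 22.8462]
2-norm of b is 2.2361; of x, 61.0036
with δb = [-0.0287 0.0065], A·Δx = δb → ‖Δx‖ = 1.7947
dividing the unrounded norms, ‖Δx‖/‖x‖ = 0.0294
tightness: 0.0294 against a bound of 2.4079 (unrounded ratio ≈ 0.0122)

0.0294
2.4079


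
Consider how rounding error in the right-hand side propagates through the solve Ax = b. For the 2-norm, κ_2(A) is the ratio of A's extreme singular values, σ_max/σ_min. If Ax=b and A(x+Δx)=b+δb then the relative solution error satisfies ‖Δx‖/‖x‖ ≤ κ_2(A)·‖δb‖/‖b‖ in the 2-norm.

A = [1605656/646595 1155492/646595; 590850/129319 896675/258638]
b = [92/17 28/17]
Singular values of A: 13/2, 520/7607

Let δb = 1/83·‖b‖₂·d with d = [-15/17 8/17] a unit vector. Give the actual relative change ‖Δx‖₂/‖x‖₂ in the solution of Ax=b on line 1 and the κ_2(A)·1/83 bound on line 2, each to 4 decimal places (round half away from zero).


largest singular value 13/2, smallest 520/7607
κ = σ_max/σ_min = (13/2)/(520/7607) = 95.0875
perturbation bound = 95.0875·1/83 = 1.1456
solve Ax = b  →  x = [35.6015 -46.4431]
‖b‖ = 5.6569, ‖x‖ = 58.5186
with δb = [-0.0601 0.0321], A·Δx = δb → ‖Δx‖ = 0.9970
relative error = 0.0170
so the bound overstates the realised error by a factor of ≈ 67.2407 (computed from the unrounded values)

0.0170
1.1456


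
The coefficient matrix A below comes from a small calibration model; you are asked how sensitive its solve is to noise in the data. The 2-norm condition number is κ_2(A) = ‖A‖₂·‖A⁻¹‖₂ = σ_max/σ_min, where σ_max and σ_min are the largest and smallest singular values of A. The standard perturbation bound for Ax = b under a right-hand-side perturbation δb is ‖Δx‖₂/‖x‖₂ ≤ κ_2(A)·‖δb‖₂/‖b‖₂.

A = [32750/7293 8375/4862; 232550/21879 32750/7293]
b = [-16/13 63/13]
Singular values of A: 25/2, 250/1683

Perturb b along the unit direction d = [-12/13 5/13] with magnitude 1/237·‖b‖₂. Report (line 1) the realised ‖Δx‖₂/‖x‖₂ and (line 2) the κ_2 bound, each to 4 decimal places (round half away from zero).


0.0070
0.3551

σ_max = 25/2, σ_min = 250/1683
condition number: (25/2) ÷ (250/1683) = 84.1500
bound on ‖Δx‖/‖x‖: κ·ε = 84.1500·1/237 = 0.3551
solve Ax = b  →  x = [-7.4723 18.7655]
2-norm of b is 5.0000; of x, 20.1985
with δb = [-0.0195 0.0081], A·Δx = δb → ‖Δx‖ = 0.1420
relative error = 0.0070
tightness: 0.0070 against a bound of 0.3551 (unrounded ratio ≈ 0.0198)


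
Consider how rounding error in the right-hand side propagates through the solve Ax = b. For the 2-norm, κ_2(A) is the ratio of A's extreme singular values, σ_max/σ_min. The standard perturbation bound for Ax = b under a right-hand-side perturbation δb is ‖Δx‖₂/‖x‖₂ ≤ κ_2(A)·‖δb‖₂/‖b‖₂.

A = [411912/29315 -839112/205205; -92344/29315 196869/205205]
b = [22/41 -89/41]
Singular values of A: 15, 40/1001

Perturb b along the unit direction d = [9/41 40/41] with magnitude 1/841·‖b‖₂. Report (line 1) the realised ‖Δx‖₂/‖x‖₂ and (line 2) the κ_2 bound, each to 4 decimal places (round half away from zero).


from the listed singular values, σ₁ = 15, σ_n = 40/1001
κ_2(A) = 15 / (40/1001) = 375.3750
worst-case relative error ≤ 375.3750 × 1/841 = 0.4463
solve Ax = b  →  x = [-13.9500 -48.0667]
2-norm of b is 2.2361; of x, 50.0500
with δb = [0.0006 0.0026], A·Δx = δb → ‖Δx‖ = 0.0665
realised ‖Δx‖/‖x‖ = 0.0013
realised/bound (from unrounded values) ≈ 0.0030

0.0013
0.4463


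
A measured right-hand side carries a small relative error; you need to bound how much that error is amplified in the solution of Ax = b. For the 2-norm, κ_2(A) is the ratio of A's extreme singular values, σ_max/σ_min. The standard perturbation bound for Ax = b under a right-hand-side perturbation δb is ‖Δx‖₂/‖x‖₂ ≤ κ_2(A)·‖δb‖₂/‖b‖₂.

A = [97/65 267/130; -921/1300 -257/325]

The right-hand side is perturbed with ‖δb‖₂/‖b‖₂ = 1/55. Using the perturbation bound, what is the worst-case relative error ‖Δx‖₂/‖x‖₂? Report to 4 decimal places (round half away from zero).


form AᵀA = [27289/10000 9063/2500; 9063/2500 12109/2500] with trace 3029/400 and determinant 121/1600
char-poly roots: 121/16 and 1/100
κ_2(A) = √(λ_max/λ_min) = √((121/16) / (1/100)) = 27.5000
κ_2(A)·‖δb‖/‖b‖ = 0.5000

0.5000


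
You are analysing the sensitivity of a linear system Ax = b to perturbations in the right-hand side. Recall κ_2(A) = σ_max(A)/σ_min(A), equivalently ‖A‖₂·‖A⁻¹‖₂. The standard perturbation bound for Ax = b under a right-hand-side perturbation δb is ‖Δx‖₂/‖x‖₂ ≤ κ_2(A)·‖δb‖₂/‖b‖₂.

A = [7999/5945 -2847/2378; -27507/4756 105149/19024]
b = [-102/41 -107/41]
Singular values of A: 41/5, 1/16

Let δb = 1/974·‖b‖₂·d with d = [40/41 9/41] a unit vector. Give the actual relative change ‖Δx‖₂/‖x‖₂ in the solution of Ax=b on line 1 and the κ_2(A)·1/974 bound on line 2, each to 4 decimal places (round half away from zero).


0.0012
0.1347

σ_max = 41/5, σ_min = 1/16
κ = σ_max/σ_min = (41/5)/(1/16) = 131.2000
κ_2(A)·‖δb‖/‖b‖ = 0.1347
solve Ax = b  →  x = [-32.9268 -34.9268]
‖b‖₂ = 3.6056 and ‖x‖₂ = 48.0006
Δx = A⁻¹·δb where δb = 1/974·3.6056·d; ‖Δx‖ = 0.0592
realised ‖Δx‖/‖x‖ = 0.0012
realised/bound (from unrounded values) ≈ 0.0092


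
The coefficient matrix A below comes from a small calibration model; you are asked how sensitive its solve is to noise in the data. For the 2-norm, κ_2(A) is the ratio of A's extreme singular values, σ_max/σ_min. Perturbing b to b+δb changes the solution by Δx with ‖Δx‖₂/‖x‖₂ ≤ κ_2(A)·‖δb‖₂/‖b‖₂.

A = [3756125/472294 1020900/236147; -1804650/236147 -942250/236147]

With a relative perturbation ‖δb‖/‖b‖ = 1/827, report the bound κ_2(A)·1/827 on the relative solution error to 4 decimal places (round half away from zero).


0.1448

AᵀA = [32265780625/265233796 4301718750/66308449; 4301718750/66308449 2294972500/66308449]; tr = 143410625/917764, det = 390625/229441
eigenvalues of AᵀA: λ = (tr ± √(tr²−4·det))/2 = 625/4, 2500/229441
σ_max=√(625/4)=(25/2), σ_min=√(2500/229441)=(50/479) → κ = 119.7500
perturbation bound = 119.7500·1/827 = 0.1448


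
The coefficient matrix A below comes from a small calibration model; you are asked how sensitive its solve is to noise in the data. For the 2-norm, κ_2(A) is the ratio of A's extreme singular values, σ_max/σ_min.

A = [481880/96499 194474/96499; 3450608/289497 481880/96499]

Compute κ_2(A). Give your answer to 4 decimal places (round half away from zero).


214.1250

form AᵀA = [82819944256/495908361 11502475600/165302787; 11502475600/165302787 1597801604/55100929] with trace 575148868/2934369 and determinant 2458624/2934369
char-poly roots: 196 and 12544/2934369
σ_max=√196=14, σ_min=√(12544/2934369)=(112/1713) → κ = 214.1250


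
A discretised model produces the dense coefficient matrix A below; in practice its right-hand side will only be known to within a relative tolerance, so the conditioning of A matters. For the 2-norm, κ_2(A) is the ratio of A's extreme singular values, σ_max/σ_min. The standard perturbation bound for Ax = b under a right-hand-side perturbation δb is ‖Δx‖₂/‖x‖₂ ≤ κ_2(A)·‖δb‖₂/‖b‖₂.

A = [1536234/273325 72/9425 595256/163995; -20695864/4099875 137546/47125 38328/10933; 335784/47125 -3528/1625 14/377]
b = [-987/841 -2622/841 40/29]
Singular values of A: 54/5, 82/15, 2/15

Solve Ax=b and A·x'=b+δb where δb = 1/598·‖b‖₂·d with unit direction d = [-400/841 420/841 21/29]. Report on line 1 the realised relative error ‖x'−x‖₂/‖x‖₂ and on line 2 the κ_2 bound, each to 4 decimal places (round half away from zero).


0.0781
0.1355

from the listed singular values, σ₁ = 54/5, σ_n = 2/15
condition number: (54/5) ÷ (2/15) = 81.0000
κ_2(A)·‖δb‖/‖b‖ = 0.1355
solve Ax = b  →  x = [0.1187 -0.2545 -0.5066]
‖b‖₂ = 3.6056 and ‖x‖₂ = 0.5792
Δx = A⁻¹·δb where δb = 1/598·3.6056·d; ‖Δx‖ = 0.0452
dividing the unrounded norms, ‖Δx‖/‖x‖ = 0.0781
so the bound overstates the realised error by a factor of ≈ 1.7349 (computed from the unrounded values)


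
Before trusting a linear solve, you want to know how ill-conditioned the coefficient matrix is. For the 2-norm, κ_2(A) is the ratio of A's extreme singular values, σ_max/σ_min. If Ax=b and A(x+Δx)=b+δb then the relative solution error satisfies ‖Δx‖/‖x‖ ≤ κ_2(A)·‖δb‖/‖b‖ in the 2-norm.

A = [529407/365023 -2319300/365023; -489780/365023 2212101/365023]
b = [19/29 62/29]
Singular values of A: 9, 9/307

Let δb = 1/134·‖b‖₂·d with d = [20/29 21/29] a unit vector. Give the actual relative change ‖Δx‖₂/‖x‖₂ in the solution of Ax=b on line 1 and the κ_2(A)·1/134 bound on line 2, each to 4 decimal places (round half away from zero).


largest singular value 9, smallest 9/307
condition number: 9 ÷ (9/307) = 307.0000
bound on ‖Δx‖/‖x‖: κ·ε = 307.0000·1/134 = 2.2910
solve Ax = b  →  x = [66.5339 15.0840]
‖b‖₂ = 2.2361 and ‖x‖₂ = 68.2223
δb = ε·‖b‖·d = [0.0115 0.0121]; solving A·Δx = δb gives ‖Δx‖ = 0.5692
dividing the unrounded norms, ‖Δx‖/‖x‖ = 0.0083
tightness: 0.0083 against a bound of 2.2910 (unrounded ratio ≈ 0.0036)

0.0083
2.2910


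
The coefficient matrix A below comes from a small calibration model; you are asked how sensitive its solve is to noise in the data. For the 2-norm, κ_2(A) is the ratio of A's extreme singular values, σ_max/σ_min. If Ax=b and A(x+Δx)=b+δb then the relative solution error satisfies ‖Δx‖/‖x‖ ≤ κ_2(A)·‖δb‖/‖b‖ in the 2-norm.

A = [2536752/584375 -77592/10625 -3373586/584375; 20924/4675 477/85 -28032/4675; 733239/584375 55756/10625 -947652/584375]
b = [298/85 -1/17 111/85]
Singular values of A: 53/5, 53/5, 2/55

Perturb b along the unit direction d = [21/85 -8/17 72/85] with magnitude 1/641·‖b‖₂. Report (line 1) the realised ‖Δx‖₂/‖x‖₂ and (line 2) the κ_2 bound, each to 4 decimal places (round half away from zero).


0.0029
0.4548

largest singular value 53/5, smallest 2/55
κ_2(A) = (53/5) / (2/55) = 291.5000
perturbation bound = 291.5000·1/641 = 0.4548
solve Ax = b  →  x = [44.1472 -0.1698 32.8038]
2-norm of b is 3.7417; of x, 55.0008
with δb = [0.0014 -0.0027 0.0049], A·Δx = δb → ‖Δx‖ = 0.1605
realised ‖Δx‖/‖x‖ = 0.0029
tightness: 0.0029 against a bound of 0.4548 (unrounded ratio ≈ 0.0064)


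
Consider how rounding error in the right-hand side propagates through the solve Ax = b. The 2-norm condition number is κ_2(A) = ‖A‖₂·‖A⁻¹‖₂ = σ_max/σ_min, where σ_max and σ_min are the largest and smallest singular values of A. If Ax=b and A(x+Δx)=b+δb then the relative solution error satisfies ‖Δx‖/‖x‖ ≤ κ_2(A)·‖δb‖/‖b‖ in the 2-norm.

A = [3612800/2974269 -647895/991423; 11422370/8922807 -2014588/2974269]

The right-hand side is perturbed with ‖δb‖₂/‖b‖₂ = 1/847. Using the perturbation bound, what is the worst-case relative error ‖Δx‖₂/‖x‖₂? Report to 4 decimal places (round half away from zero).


0.3419

form AᵀA = [294817420900/94668828489 -52411183160/31556276163; -52411183160/31556276163 9318045409/10518758721] with trace 1310310829/327573801 and determinant 62500/327573801
λ_max, λ_min = (1310310829/327573801 ± √1716832575144417241/107304595101587601)/2 = 4, 15625/327573801
κ = σ_max/σ_min = 2/(125/18099) = 289.5840
worst-case relative error ≤ 289.5840 × 1/847 = 0.3419


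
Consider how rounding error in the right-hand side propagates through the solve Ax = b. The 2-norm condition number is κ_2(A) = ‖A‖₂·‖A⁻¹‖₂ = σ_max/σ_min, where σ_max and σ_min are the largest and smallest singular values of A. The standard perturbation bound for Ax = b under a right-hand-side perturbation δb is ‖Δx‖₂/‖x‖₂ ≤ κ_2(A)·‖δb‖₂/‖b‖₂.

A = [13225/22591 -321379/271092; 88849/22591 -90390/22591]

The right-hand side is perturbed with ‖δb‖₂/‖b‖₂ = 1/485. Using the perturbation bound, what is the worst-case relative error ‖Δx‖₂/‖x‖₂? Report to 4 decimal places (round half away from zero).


0.0294

M = AᵀA = [4800146/303601 -59858995/3643212; -59858995/3643212 761341561/43718544]. tr(M)=1727185/51984, det(M)=279841/51984
solving λ² − 1727185/51984·λ + 279841/51984 = 0 gives λ = 529/16, 529/3249
κ = σ_max/σ_min = (23/4)/(23/57) = 14.2500
worst-case relative error ≤ 14.2500 × 1/485 = 0.0294


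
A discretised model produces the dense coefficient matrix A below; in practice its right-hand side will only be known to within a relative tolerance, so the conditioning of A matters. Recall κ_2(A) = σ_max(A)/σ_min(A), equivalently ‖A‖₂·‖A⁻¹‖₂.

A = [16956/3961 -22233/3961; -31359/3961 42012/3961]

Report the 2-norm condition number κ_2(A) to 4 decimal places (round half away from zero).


233.0000

AᵀA = [4397553/54289 -5863104/54289; -5863104/54289 7817697/54289]; tr = 12215250/54289, det = 50625/54289
λ_max, λ_min = (12215250/54289 ± √149201339040000/2947295521)/2 = 225, 225/54289
κ = σ_max/σ_min = 15/(15/233) = 233.0000


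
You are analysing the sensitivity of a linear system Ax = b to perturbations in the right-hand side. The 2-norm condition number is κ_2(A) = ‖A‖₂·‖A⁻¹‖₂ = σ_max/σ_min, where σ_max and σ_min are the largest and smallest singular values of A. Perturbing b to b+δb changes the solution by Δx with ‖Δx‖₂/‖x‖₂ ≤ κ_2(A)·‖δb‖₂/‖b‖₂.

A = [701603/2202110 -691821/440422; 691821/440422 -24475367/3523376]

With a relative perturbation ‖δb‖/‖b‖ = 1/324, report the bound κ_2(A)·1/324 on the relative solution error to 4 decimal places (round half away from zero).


0.6469

M = AᵀA = [3705429557/1442382050 -52674559119/4615622560; -52674559119/4615622560 374583600673/7384996096]. tr(M)=5852995241/109830400, det(M)=28398241/439321600
solving λ² − 5852995241/109830400·λ + 28398241/439321600 = 0 gives λ = 5329/100, 5329/4393216
σ_max=√(5329/100)=(73/10), σ_min=√(5329/4393216)=(73/2096) → κ = 209.6000
worst-case relative error ≤ 209.6000 × 1/324 = 0.6469


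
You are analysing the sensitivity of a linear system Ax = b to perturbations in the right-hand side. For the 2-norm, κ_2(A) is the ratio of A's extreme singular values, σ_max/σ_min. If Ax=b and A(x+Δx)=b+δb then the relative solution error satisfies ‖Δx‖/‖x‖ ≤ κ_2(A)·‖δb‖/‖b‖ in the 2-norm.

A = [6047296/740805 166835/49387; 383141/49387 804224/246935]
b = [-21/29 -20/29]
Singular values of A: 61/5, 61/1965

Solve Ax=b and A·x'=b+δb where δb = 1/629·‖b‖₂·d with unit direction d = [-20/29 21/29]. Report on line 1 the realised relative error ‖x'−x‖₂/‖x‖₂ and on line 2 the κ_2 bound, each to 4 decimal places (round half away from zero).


0.6248
0.6248

largest singular value 61/5, smallest 61/1965
κ_2(A) = (61/5) / (61/1965) = 393.0000
κ_2(A)·‖δb‖/‖b‖ = 0.6248
solve Ax = b  →  x = [-0.0757 -0.0315]
2-norm of b is 1.0000; of x, 0.0820
Δx = A⁻¹·δb where δb = 1/629·1.0000·d; ‖Δx‖ = 0.0512
realised ‖Δx‖/‖x‖ = 0.6248
tightness: 0.6248 against a bound of 0.6248; the bound is attained (ratio 1)


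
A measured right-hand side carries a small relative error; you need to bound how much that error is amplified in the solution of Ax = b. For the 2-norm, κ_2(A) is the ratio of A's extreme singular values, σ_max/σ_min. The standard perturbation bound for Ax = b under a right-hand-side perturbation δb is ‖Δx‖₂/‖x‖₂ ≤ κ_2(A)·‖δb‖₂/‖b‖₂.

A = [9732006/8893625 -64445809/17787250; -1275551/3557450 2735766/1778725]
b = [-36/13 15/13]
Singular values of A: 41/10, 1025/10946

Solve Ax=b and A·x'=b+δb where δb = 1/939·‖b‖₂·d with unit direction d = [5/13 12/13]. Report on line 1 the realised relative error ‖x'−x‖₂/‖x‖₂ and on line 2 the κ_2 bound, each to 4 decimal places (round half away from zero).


0.0466
0.0466

largest singular value 41/10, smallest 1025/10946
condition number: (41/10) ÷ (1025/10946) = 43.7840
κ_2(A)·‖δb‖/‖b‖ = 0.0466
solve Ax = b  →  x = [-0.2049 0.7024]
‖b‖₂ = 3.0000 and ‖x‖₂ = 0.7317
re-solving with b+δb shifts x by Δx of norm 0.0341
relative error = 0.0466
realised/bound = 1 exactly: the bound is attained for this b and d


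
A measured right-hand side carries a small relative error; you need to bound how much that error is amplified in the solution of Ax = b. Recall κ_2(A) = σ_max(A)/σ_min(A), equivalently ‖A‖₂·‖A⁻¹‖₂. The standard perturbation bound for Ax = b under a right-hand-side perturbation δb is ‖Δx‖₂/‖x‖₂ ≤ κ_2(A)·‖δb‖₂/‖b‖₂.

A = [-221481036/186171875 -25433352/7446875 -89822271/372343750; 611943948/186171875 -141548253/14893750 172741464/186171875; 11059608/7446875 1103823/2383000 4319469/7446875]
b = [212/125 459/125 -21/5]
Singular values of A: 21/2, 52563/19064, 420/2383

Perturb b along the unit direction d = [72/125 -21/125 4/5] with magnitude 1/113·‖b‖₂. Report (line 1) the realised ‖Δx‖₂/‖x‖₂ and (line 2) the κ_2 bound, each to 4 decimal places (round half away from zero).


from the listed singular values, σ₁ = 21/2, σ_n = 420/2383
condition number: (21/2) ÷ (420/2383) = 59.5750
worst-case relative error ≤ 59.5750 × 1/113 = 0.5272
solve Ax = b  →  x = [3.8656 -0.6704 -16.6032]
2-norm of b is 5.8310; of x, 17.0604
Δx = A⁻¹·δb where δb = 1/113·5.8310·d; ‖Δx‖ = 0.2928
relative error = 0.0172
tightness: 0.0172 against a bound of 0.5272 (unrounded ratio ≈ 0.0326)

0.0172
0.5272


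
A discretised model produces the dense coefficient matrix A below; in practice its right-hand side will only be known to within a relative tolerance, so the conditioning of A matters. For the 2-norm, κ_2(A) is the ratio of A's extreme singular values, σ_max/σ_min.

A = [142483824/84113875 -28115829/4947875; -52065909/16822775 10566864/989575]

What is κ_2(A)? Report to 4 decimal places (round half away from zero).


form AᵀA = [304751252946609/24481467015625 -1044728548049088/24481467015625; -1044728548049088/24481467015625 3581965210219641/24481467015625] with trace 6218746341066/39170347225 and determinant 393824025/1566813889
λ_max, λ_min = (6218746341066/39170347225 ± √38671263432141283089953856/1534316101727065200625)/2 = 3969/25, 2480625/1566813889
κ = σ_max/σ_min = (63/5)/(1575/39583) = 316.6640

316.6640


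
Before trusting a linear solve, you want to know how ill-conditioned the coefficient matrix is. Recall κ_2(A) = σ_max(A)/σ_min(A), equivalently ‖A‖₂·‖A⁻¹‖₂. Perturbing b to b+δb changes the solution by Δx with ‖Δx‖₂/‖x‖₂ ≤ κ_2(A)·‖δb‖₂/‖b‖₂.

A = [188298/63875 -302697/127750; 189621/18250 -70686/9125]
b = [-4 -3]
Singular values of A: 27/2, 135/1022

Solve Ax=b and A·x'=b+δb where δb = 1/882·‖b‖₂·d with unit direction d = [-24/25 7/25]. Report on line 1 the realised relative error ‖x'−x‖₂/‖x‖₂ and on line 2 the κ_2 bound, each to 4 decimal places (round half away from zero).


largest singular value 27/2, smallest 135/1022
condition number: (27/2) ÷ (135/1022) = 102.2000
bound on ‖Δx‖/‖x‖: κ·ε = 102.2000·1/882 = 0.1159
solve Ax = b  →  x = [13.3896 18.3467]
‖b‖₂ = 5.0000 and ‖x‖₂ = 22.7130
with δb = [-0.0054 0.0016], A·Δx = δb → ‖Δx‖ = 0.0429
dividing the unrounded norms, ‖Δx‖/‖x‖ = 0.0019
tightness: 0.0019 against a bound of 0.1159 (unrounded ratio ≈ 0.0163)

0.0019
0.1159
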